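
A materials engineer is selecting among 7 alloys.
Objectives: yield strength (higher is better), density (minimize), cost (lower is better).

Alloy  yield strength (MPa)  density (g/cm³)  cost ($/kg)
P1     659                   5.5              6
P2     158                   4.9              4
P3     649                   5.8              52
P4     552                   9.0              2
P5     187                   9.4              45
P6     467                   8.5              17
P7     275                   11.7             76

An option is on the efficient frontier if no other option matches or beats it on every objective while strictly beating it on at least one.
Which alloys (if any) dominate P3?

P1: yield strength 659≥649, density 5.5≤5.8, cost 6≤52 — dominates P3.
Others (P2, P4, P5, P6, P7) are each worse than P3 on at least one objective.

P1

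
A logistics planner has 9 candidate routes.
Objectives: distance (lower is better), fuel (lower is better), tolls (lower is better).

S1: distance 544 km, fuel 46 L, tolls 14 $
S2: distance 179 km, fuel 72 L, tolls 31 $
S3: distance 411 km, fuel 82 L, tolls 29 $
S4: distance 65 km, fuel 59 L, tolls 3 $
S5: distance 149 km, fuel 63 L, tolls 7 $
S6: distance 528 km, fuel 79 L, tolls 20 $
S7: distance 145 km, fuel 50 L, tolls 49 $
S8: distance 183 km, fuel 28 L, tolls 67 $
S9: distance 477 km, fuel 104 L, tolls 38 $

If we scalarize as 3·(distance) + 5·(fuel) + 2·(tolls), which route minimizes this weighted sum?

S1: 3·544 + 5·46 + 2·14 = 1890
S2: 3·179 + 5·72 + 2·31 = 959
S3: 3·411 + 5·82 + 2·29 = 1701
S4: 3·65 + 5·59 + 2·3 = 496
S5: 3·149 + 5·63 + 2·7 = 776
S6: 3·528 + 5·79 + 2·20 = 2019
S7: 3·145 + 5·50 + 2·49 = 783
S8: 3·183 + 5·28 + 2·67 = 823
S9: 3·477 + 5·104 + 2·38 = 2027
Lowest: S4 at 496.

S4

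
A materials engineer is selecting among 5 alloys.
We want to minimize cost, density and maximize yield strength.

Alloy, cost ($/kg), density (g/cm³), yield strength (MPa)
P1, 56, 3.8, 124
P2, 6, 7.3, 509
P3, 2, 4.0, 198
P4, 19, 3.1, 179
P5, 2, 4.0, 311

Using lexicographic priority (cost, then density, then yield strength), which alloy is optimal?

P5

First minimize cost: best is 2, kept {P3, P5}.
Then minimize density: best is 4.0, kept {P3, P5}.
Then maximize yield strength: best is 311, kept {P5}.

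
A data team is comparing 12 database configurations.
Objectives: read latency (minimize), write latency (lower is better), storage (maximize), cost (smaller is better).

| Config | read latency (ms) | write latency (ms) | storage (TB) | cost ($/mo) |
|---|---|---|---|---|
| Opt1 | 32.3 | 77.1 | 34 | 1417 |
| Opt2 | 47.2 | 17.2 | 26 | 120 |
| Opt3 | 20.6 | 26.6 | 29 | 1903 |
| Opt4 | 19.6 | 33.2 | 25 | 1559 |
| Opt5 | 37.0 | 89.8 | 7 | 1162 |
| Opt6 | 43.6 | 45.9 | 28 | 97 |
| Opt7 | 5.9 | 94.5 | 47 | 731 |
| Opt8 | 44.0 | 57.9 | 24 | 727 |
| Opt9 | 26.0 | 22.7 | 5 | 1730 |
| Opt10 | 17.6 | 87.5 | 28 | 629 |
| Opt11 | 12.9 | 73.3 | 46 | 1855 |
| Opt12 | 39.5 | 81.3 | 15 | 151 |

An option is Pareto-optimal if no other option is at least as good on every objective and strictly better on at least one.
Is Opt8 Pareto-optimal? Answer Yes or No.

Opt6 vs Opt8: read latency 43.6≤44.0, write latency 45.9≤57.9, storage 28≥24, cost 97≤727 — Opt6 is at least as good on every objective and strictly better on at least one, so Opt6 dominates Opt8.

No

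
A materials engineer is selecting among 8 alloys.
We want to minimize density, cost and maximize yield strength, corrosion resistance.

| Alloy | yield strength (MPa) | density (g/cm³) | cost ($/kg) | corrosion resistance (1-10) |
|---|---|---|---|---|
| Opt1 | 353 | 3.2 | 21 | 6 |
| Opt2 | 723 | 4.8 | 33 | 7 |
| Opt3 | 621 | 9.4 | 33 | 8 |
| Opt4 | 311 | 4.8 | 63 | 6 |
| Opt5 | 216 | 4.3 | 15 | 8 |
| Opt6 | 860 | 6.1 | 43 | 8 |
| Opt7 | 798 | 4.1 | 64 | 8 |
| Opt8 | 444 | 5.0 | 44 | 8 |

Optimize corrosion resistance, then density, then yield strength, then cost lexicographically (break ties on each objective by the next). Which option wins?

Opt7

First maximize corrosion resistance: best is 8, kept {Opt3, Opt5, Opt6, Opt7, Opt8}.
Then minimize density: best is 4.1, kept {Opt7}.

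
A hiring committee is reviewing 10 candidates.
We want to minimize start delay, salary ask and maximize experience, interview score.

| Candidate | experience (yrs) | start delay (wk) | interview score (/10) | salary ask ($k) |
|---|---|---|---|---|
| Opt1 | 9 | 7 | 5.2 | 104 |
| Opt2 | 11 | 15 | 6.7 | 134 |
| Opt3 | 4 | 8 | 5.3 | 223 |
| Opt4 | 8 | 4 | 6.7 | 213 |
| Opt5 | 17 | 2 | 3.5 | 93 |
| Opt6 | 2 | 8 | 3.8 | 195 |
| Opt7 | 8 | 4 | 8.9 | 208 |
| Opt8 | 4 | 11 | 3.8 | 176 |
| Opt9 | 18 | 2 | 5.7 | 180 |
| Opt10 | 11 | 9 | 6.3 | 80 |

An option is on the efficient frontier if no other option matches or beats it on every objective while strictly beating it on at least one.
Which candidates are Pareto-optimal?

Opt1: not dominated.
Opt2: not dominated.
Opt3: dominated by Opt4 (experience 8≥4, start delay 4≤8, interview score 6.7≥5.3, salary ask 213≤223).
Opt4: dominated by Opt7 (experience 8≥8, start delay 4≤4, interview score 8.9≥6.7, salary ask 208≤213).
Opt5: not dominated.
Opt6: dominated by Opt1 (experience 9≥2, start delay 7≤8, interview score 5.2≥3.8, salary ask 104≤195).
Opt7: not dominated (best interview score).
Opt8: dominated by Opt1 (experience 9≥4, start delay 7≤11, interview score 5.2≥3.8, salary ask 104≤176).
Opt9: not dominated (best experience).
Opt10: not dominated (best salary ask).

Opt1, Opt2, Opt5, Opt7, Opt9, Opt10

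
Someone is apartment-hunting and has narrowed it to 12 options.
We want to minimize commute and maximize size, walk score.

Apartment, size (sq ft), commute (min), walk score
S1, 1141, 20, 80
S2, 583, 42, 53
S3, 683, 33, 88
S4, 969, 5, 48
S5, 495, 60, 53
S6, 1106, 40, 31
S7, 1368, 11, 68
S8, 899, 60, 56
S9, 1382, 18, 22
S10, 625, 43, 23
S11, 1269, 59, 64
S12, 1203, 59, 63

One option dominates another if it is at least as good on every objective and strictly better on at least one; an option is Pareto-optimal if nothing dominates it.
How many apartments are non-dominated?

S1: not dominated.
S2: dominated by S1 (size 1141≥583, commute 20≤42, walk score 80≥53).
S3: not dominated (best walk score).
S4: not dominated (best commute).
S5: dominated by S1 (size 1141≥495, commute 20≤60, walk score 80≥53).
S6: dominated by S1 (size 1141≥1106, commute 20≤40, walk score 80≥31).
S7: not dominated.
S8: dominated by S1 (size 1141≥899, commute 20≤60, walk score 80≥56).
S9: not dominated (best size).
S10: dominated by S1 (size 1141≥625, commute 20≤43, walk score 80≥23).
S11: dominated by S7 (size 1368≥1269, commute 11≤59, walk score 68≥64).
S12: dominated by S7 (size 1368≥1203, commute 11≤59, walk score 68≥63).
Pareto-optimal: S1, S3, S4, S7, S9 → 5.

5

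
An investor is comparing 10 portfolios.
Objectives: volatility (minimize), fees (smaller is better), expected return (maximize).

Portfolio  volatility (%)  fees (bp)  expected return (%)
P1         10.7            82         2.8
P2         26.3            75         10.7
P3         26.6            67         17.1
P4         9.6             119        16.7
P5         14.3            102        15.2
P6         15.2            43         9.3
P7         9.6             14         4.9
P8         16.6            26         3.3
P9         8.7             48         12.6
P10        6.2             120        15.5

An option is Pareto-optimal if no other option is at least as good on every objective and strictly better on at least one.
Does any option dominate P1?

P7 vs P1: volatility 9.6≤10.7, fees 14≤82, expected return 4.9≥2.8 — P7 is at least as good on every objective and strictly better on at least one, so P7 dominates P1.

Yes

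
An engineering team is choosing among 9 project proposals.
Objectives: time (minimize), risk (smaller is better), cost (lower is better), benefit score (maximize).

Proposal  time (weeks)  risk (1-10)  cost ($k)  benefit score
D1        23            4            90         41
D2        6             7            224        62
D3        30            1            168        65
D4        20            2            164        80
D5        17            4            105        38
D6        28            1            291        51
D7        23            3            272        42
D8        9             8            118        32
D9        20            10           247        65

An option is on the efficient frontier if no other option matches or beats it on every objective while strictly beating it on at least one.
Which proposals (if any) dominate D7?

D4: time 20≤23, risk 2≤3, cost 164≤272, benefit score 80≥42 — dominates D7.
Others (D1, D2, D3, D5, D6, D8, D9) are each worse than D7 on at least one objective.

D4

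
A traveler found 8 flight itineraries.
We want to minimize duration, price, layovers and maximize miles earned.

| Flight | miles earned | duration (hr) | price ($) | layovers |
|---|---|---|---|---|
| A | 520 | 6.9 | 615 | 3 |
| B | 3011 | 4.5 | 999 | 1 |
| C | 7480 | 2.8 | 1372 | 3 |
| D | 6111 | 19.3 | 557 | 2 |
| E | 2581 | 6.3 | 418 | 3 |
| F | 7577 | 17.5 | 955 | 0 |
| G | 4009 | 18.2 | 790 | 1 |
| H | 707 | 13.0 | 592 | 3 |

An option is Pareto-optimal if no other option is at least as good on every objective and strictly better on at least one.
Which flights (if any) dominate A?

E: miles earned 2581≥520, duration 6.3≤6.9, price 418≤615, layovers 3≤3 — dominates A.
Others (B, C, D, F, G, H) are each worse than A on at least one objective.

E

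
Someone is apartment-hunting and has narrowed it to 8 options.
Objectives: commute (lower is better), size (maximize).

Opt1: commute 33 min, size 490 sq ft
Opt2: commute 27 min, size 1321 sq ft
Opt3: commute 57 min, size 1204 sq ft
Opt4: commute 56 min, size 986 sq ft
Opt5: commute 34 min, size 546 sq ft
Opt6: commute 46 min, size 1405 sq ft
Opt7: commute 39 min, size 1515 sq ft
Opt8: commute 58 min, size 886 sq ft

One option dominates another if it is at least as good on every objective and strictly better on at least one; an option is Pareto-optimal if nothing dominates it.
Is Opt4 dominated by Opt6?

Yes

Opt6 vs Opt4: commute 46≤56, size 1405≥986 — Opt6 is at least as good on every objective with at least one strict improvement.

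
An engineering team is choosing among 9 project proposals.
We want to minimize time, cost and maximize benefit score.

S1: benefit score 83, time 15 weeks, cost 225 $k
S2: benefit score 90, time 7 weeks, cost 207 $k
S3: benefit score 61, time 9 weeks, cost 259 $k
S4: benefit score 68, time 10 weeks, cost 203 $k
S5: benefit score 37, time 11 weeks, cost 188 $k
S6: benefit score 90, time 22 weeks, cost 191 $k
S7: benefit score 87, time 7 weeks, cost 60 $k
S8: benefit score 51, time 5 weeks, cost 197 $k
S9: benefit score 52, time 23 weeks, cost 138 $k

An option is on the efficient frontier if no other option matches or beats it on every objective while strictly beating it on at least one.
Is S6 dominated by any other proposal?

S1: worse on benefit score (83 vs 90).
S2: worse on cost (207 vs 191).
S3: worse on benefit score (61 vs 90).
S4: worse on benefit score (68 vs 90).
S5: worse on benefit score (37 vs 90).
S7: worse on benefit score (87 vs 90).
S8: worse on benefit score (51 vs 90).
S9: worse on benefit score (52 vs 90).
No option is at least as good as S6 on every objective and strictly better on one.

No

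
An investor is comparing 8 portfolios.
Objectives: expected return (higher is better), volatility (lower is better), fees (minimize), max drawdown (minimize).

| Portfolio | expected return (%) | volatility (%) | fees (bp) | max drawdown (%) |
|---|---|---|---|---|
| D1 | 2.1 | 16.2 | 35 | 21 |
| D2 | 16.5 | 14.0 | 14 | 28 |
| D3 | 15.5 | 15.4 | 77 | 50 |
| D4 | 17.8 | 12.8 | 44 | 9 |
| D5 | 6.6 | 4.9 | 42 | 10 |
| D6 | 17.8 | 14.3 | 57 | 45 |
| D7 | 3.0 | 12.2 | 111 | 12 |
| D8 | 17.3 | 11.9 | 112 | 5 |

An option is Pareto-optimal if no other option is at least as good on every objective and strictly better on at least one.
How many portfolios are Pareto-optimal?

D1: not dominated.
D2: not dominated (best fees).
D3: dominated by D2 (expected return 16.5≥15.5, volatility 14.0≤15.4, fees 14≤77, max drawdown 28≤50).
D4: not dominated.
D5: not dominated (best volatility).
D6: dominated by D4 (expected return 17.8≥17.8, volatility 12.8≤14.3, fees 44≤57, max drawdown 9≤45).
D7: dominated by D5 (expected return 6.6≥3.0, volatility 4.9≤12.2, fees 42≤111, max drawdown 10≤12).
D8: not dominated (best max drawdown).
Pareto-optimal: D1, D2, D4, D5, D8 → 5.

5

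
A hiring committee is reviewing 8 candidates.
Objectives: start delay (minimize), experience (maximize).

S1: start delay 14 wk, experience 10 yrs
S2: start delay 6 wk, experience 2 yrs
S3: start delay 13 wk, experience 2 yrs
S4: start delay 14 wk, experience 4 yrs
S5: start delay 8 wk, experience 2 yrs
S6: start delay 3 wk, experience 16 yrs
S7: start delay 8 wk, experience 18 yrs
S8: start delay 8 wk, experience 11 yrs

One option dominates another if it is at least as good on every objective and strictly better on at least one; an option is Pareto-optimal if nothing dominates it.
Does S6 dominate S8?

S6 vs S8: start delay 3≤8, experience 16≥11 — S6 is at least as good on every objective with at least one strict improvement.

Yes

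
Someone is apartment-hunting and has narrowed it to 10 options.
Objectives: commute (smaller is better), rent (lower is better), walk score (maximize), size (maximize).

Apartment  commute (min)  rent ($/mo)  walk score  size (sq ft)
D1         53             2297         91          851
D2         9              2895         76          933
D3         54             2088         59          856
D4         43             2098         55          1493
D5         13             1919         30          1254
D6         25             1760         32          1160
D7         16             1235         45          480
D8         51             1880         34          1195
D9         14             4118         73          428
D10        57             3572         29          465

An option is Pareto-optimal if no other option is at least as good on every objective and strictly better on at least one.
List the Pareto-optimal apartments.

D1: not dominated (best walk score).
D2: not dominated (best commute).
D3: not dominated.
D4: not dominated (best size).
D5: not dominated.
D6: not dominated.
D7: not dominated (best rent).
D8: not dominated.
D9: dominated by D2 (commute 9≤14, rent 2895≤4118, walk score 76≥73, size 933≥428).
D10: dominated by D1 (commute 53≤57, rent 2297≤3572, walk score 91≥29, size 851≥465).

D1, D2, D3, D4, D5, D6, D7, D8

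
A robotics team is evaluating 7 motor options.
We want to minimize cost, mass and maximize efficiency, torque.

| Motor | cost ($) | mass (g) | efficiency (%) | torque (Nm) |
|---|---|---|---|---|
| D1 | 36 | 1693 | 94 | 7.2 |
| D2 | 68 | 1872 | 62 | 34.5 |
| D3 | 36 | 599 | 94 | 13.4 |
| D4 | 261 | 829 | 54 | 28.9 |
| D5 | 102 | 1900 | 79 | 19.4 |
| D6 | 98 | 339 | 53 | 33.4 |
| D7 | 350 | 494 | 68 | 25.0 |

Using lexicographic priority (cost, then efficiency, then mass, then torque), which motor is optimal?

First minimize cost: best is 36, kept {D1, D3}.
Then maximize efficiency: best is 94, kept {D1, D3}.
Then minimize mass: best is 599, kept {D3}.

D3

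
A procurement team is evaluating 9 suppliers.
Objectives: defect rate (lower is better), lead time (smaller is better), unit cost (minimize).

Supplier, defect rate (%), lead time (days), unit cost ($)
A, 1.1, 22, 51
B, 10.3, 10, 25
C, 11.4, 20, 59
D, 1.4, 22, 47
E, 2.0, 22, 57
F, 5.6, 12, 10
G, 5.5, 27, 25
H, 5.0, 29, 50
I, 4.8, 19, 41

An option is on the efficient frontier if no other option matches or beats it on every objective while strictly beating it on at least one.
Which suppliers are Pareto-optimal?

A: not dominated (best defect rate).
B: not dominated (best lead time).
C: dominated by B (defect rate 10.3≤11.4, lead time 10≤20, unit cost 25≤59).
D: not dominated.
E: dominated by A (defect rate 1.1≤2.0, lead time 22≤22, unit cost 51≤57).
F: not dominated (best unit cost).
G: not dominated.
H: dominated by D (defect rate 1.4≤5.0, lead time 22≤29, unit cost 47≤50).
I: not dominated.

A, B, D, F, G, I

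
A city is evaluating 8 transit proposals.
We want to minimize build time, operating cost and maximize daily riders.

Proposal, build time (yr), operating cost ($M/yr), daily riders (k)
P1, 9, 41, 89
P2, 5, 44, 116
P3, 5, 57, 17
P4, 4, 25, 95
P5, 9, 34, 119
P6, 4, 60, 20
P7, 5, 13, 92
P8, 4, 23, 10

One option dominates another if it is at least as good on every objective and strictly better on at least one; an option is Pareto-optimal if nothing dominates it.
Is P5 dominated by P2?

P2 vs P5: P2 is worse on operating cost (44 vs 34), so it does not dominate P5.

No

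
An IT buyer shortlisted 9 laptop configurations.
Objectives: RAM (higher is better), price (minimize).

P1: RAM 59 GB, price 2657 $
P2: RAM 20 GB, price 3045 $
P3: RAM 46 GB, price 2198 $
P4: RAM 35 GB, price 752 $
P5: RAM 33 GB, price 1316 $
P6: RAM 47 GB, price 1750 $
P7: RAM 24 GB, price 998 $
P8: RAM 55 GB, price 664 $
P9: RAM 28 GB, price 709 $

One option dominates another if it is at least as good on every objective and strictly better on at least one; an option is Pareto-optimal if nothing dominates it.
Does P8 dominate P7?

Yes

P8 vs P7: RAM 55≥24, price 664≤998 — P8 is at least as good on every objective with at least one strict improvement.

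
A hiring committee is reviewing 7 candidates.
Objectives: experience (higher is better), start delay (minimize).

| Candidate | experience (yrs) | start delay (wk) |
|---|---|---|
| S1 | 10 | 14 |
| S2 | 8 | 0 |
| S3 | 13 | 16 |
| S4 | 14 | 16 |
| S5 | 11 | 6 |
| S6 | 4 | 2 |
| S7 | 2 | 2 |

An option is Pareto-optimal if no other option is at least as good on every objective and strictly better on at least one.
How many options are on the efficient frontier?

S1: dominated by S5 (experience 11≥10, start delay 6≤14).
S2: not dominated (best start delay).
S3: dominated by S4 (experience 14≥13, start delay 16≤16).
S4: not dominated (best experience).
S5: not dominated.
S6: dominated by S2 (experience 8≥4, start delay 0≤2).
S7: dominated by S2 (experience 8≥2, start delay 0≤2).
Pareto-optimal: S2, S4, S5 → 3.

3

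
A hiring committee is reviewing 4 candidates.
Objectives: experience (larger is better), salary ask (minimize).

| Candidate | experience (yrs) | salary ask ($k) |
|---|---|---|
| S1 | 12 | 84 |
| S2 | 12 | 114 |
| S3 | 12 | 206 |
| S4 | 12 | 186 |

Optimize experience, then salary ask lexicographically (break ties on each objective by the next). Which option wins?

First maximize experience: best is 12, kept {S1, S2, S3, S4}.
Then minimize salary ask: best is 84, kept {S1}.

S1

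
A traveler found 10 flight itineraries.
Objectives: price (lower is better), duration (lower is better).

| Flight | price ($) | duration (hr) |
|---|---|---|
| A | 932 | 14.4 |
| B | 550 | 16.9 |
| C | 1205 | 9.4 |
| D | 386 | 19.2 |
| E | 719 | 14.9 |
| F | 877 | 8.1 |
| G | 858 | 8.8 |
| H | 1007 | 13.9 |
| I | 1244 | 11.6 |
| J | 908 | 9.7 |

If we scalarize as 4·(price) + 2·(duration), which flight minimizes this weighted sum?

D

A: 4·932 + 2·14.4 = 3756.8
B: 4·550 + 2·16.9 = 2233.8
C: 4·1205 + 2·9.4 = 4838.8
D: 4·386 + 2·19.2 = 1582.4
E: 4·719 + 2·14.9 = 2905.8
F: 4·877 + 2·8.1 = 3524.2
G: 4·858 + 2·8.8 = 3449.6
H: 4·1007 + 2·13.9 = 4055.8
I: 4·1244 + 2·11.6 = 4999.2
J: 4·908 + 2·9.7 = 3651.4
Lowest: D at 1582.4.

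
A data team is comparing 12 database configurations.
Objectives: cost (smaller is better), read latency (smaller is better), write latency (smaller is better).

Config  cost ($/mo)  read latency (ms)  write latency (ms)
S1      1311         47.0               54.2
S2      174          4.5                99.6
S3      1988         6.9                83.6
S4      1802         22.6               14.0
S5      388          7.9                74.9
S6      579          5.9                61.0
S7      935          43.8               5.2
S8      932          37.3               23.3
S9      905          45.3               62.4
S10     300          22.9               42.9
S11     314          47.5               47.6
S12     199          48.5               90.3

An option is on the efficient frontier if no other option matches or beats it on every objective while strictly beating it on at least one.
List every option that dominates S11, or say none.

S10

S10: cost 300≤314, read latency 22.9≤47.5, write latency 42.9≤47.6 — dominates S11.
Others (S1, S2, S3, S4, S5, S6, S7, S8, S9, S12) are each worse than S11 on at least one objective.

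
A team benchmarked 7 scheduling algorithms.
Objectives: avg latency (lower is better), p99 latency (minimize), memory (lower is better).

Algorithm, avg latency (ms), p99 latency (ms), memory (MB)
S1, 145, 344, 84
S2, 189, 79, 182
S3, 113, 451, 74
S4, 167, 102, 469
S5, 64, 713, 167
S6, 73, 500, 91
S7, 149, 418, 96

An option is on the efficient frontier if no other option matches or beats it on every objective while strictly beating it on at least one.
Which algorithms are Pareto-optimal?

S1, S2, S3, S4, S5, S6

S1: not dominated.
S2: not dominated (best p99 latency).
S3: not dominated (best memory).
S4: not dominated.
S5: not dominated (best avg latency).
S6: not dominated.
S7: dominated by S1 (avg latency 145≤149, p99 latency 344≤418, memory 84≤96).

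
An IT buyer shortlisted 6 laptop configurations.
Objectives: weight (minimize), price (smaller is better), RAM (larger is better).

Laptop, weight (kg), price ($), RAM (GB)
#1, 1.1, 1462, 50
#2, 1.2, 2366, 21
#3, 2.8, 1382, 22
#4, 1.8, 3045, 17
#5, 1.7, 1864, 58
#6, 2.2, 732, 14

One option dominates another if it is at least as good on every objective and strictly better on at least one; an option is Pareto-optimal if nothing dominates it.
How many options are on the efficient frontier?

#1: not dominated (best weight).
#2: dominated by #1 (weight 1.1≤1.2, price 1462≤2366, RAM 50≥21).
#3: not dominated.
#4: dominated by #1 (weight 1.1≤1.8, price 1462≤3045, RAM 50≥17).
#5: not dominated (best RAM).
#6: not dominated (best price).
Pareto-optimal: #1, #3, #5, #6 → 4.

4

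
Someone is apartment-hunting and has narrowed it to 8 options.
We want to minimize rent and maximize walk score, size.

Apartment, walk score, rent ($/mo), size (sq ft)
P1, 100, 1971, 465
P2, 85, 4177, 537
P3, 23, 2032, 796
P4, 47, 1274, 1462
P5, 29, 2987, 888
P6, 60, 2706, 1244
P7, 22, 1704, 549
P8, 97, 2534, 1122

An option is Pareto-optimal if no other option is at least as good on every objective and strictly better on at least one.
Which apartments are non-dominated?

P1, P4, P6, P8

P1: not dominated (best walk score).
P2: dominated by P8 (walk score 97≥85, rent 2534≤4177, size 1122≥537).
P3: dominated by P4 (walk score 47≥23, rent 1274≤2032, size 1462≥796).
P4: not dominated (best rent).
P5: dominated by P4 (walk score 47≥29, rent 1274≤2987, size 1462≥888).
P6: not dominated.
P7: dominated by P4 (walk score 47≥22, rent 1274≤1704, size 1462≥549).
P8: not dominated.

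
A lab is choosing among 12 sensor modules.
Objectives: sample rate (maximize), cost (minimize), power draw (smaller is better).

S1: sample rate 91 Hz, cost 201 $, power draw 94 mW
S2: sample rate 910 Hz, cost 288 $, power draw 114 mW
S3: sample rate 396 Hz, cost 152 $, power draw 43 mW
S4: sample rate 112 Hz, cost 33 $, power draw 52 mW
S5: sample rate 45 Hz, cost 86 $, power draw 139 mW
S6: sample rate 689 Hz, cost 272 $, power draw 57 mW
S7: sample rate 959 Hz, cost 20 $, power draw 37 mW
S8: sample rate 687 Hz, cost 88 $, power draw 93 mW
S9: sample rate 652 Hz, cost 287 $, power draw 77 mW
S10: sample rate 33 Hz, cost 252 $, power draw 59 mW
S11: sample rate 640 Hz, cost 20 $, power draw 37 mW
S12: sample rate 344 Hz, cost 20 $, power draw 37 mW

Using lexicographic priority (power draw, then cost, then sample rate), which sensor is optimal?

S7

First minimize power draw: best is 37, kept {S7, S11, S12}.
Then minimize cost: best is 20, kept {S7, S11, S12}.
Then maximize sample rate: best is 959, kept {S7}.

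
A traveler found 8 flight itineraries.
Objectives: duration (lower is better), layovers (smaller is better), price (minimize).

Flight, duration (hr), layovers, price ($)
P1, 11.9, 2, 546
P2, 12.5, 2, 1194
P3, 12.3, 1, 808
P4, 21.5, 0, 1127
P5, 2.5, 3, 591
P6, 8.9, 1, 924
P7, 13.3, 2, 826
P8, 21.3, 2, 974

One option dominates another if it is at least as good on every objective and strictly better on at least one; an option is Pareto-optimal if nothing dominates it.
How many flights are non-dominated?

5

P1: not dominated (best price).
P2: dominated by P1 (duration 11.9≤12.5, layovers 2≤2, price 546≤1194).
P3: not dominated.
P4: not dominated (best layovers).
P5: not dominated (best duration).
P6: not dominated.
P7: dominated by P1 (duration 11.9≤13.3, layovers 2≤2, price 546≤826).
P8: dominated by P1 (duration 11.9≤21.3, layovers 2≤2, price 546≤974).
Pareto-optimal: P1, P3, P4, P5, P6 → 5.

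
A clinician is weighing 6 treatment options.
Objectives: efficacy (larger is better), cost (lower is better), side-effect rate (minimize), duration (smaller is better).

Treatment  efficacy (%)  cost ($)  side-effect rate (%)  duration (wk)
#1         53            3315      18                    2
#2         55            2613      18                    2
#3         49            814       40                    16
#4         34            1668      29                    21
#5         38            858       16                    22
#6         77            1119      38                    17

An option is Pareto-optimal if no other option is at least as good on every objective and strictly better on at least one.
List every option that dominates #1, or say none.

#2: efficacy 55≥53, cost 2613≤3315, side-effect rate 18≤18, duration 2≤2 — dominates #1.
Others (#3, #4, #5, #6) are each worse than #1 on at least one objective.

#2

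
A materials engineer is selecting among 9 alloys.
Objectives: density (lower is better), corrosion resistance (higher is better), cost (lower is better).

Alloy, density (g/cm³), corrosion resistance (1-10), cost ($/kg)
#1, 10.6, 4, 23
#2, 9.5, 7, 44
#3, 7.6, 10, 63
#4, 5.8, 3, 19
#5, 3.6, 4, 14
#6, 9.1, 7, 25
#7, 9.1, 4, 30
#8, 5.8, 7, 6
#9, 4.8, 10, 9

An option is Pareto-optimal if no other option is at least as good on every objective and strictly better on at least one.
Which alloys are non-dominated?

#5, #8, #9

#1: dominated by #5 (density 3.6≤10.6, corrosion resistance 4≥4, cost 14≤23).
#2: dominated by #6 (density 9.1≤9.5, corrosion resistance 7≥7, cost 25≤44).
#3: dominated by #9 (density 4.8≤7.6, corrosion resistance 10≥10, cost 9≤63).
#4: dominated by #5 (density 3.6≤5.8, corrosion resistance 4≥3, cost 14≤19).
#5: not dominated (best density).
#6: dominated by #8 (density 5.8≤9.1, corrosion resistance 7≥7, cost 6≤25).
#7: dominated by #5 (density 3.6≤9.1, corrosion resistance 4≥4, cost 14≤30).
#8: not dominated (best cost).
#9: not dominated.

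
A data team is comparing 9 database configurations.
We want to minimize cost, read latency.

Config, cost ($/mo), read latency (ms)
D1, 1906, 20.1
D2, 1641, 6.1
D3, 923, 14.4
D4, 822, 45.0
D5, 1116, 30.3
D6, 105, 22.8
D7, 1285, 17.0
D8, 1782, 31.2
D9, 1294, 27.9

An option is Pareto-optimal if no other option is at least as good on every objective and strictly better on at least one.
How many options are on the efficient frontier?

D1: dominated by D2 (cost 1641≤1906, read latency 6.1≤20.1).
D2: not dominated (best read latency).
D3: not dominated.
D4: dominated by D6 (cost 105≤822, read latency 22.8≤45.0).
D5: dominated by D3 (cost 923≤1116, read latency 14.4≤30.3).
D6: not dominated (best cost).
D7: dominated by D3 (cost 923≤1285, read latency 14.4≤17.0).
D8: dominated by D2 (cost 1641≤1782, read latency 6.1≤31.2).
D9: dominated by D3 (cost 923≤1294, read latency 14.4≤27.9).
Pareto-optimal: D2, D3, D6 → 3.

3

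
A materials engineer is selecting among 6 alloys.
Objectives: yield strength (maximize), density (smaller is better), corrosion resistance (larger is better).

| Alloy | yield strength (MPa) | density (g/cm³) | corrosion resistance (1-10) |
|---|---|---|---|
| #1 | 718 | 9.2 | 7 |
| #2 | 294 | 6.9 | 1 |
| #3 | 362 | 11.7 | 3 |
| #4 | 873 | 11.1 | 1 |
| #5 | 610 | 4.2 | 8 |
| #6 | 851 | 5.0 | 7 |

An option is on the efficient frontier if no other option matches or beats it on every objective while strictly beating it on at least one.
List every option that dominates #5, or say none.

none

#1: worse on density (9.2 vs 4.2).
#2: worse on yield strength (294 vs 610).
#3: worse on yield strength (362 vs 610).
#4: worse on density (11.1 vs 4.2).
#6: worse on density (5.0 vs 4.2).
No option dominates #5.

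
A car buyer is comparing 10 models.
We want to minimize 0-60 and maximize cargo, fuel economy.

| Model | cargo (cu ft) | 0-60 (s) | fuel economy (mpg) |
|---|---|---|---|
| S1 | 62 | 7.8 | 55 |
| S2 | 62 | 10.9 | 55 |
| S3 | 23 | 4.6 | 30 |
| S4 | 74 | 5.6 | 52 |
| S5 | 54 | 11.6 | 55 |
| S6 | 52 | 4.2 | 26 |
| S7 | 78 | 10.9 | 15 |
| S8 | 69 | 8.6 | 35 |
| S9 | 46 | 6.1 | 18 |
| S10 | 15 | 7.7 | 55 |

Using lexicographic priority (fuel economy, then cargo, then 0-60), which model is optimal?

First maximize fuel economy: best is 55, kept {S1, S2, S5, S10}.
Then maximize cargo: best is 62, kept {S1, S2}.
Then minimize 0-60: best is 7.8, kept {S1}.

S1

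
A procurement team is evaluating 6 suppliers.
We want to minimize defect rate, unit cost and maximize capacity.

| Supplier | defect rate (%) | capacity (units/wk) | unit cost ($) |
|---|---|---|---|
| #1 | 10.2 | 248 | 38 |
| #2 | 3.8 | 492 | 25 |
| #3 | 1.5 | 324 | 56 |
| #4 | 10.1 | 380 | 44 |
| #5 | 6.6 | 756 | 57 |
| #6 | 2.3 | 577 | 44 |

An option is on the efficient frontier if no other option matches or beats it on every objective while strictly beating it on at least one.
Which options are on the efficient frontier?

#2, #3, #5, #6

#1: dominated by #2 (defect rate 3.8≤10.2, capacity 492≥248, unit cost 25≤38).
#2: not dominated (best unit cost).
#3: not dominated (best defect rate).
#4: dominated by #2 (defect rate 3.8≤10.1, capacity 492≥380, unit cost 25≤44).
#5: not dominated (best capacity).
#6: not dominated.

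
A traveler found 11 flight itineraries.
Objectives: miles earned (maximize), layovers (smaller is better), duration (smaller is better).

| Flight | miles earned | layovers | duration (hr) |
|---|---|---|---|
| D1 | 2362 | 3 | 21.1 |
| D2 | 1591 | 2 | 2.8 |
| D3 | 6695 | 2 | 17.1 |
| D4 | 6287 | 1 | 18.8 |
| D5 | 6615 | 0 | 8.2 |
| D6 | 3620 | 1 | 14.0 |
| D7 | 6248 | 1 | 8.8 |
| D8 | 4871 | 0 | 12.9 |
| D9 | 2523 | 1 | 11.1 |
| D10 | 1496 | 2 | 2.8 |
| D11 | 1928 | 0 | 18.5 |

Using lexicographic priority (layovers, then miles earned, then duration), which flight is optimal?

D5

First minimize layovers: best is 0, kept {D5, D8, D11}.
Then maximize miles earned: best is 6615, kept {D5}.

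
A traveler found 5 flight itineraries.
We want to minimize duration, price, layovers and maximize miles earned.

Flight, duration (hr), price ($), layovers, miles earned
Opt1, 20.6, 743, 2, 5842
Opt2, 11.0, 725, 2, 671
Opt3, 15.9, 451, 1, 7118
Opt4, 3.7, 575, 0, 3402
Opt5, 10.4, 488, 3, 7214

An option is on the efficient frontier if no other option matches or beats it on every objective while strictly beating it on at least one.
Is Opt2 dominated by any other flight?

Opt4 vs Opt2: duration 3.7≤11.0, price 575≤725, layovers 0≤2, miles earned 3402≥671 — Opt4 is at least as good on every objective and strictly better on at least one, so Opt4 dominates Opt2.

Yes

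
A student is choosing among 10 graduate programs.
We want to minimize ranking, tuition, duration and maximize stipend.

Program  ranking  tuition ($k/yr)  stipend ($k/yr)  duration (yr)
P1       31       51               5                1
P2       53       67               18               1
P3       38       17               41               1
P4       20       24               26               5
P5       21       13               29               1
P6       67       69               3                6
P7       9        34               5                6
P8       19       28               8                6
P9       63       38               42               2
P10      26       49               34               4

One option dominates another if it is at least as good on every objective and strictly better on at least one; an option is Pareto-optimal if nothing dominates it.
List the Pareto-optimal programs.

P1: dominated by P5 (ranking 21≤31, tuition 13≤51, stipend 29≥5, duration 1≤1).
P2: dominated by P3 (ranking 38≤53, tuition 17≤67, stipend 41≥18, duration 1≤1).
P3: not dominated.
P4: not dominated.
P5: not dominated (best tuition).
P6: dominated by P1 (ranking 31≤67, tuition 51≤69, stipend 5≥3, duration 1≤6).
P7: not dominated (best ranking).
P8: not dominated.
P9: not dominated (best stipend).
P10: not dominated.

P3, P4, P5, P7, P8, P9, P10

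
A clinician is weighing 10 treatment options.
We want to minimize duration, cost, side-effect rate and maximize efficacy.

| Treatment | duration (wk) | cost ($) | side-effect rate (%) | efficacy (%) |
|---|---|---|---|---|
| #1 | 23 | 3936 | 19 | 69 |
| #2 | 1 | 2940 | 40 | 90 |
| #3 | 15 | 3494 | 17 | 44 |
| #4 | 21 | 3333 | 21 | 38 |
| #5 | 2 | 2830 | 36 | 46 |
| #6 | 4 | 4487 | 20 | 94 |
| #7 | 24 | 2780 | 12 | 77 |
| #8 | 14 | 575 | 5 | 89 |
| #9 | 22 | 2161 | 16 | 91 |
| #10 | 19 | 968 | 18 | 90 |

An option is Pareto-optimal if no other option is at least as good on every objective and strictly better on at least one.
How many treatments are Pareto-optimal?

#1: dominated by #8 (duration 14≤23, cost 575≤3936, side-effect rate 5≤19, efficacy 89≥69).
#2: not dominated (best duration).
#3: dominated by #8 (duration 14≤15, cost 575≤3494, side-effect rate 5≤17, efficacy 89≥44).
#4: dominated by #8 (duration 14≤21, cost 575≤3333, side-effect rate 5≤21, efficacy 89≥38).
#5: not dominated.
#6: not dominated (best efficacy).
#7: dominated by #8 (duration 14≤24, cost 575≤2780, side-effect rate 5≤12, efficacy 89≥77).
#8: not dominated (best cost).
#9: not dominated.
#10: not dominated.
Pareto-optimal: #2, #5, #6, #8, #9, #10 → 6.

6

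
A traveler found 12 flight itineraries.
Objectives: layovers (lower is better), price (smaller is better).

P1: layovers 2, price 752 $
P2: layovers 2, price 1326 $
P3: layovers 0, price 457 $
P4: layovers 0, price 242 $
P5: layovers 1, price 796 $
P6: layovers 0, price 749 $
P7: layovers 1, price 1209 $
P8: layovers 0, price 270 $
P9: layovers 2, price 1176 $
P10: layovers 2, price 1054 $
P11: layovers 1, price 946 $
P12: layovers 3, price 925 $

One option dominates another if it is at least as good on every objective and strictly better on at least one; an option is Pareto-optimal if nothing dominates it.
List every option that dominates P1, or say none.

P3, P4, P6, P8

P3: layovers 0≤2, price 457≤752 — dominates P1.
P4: layovers 0≤2, price 242≤752 — dominates P1.
P6: layovers 0≤2, price 749≤752 — dominates P1.
P8: layovers 0≤2, price 270≤752 — dominates P1.
Others (P2, P5, P7, P9, P10, P11, P12) are each worse than P1 on at least one objective.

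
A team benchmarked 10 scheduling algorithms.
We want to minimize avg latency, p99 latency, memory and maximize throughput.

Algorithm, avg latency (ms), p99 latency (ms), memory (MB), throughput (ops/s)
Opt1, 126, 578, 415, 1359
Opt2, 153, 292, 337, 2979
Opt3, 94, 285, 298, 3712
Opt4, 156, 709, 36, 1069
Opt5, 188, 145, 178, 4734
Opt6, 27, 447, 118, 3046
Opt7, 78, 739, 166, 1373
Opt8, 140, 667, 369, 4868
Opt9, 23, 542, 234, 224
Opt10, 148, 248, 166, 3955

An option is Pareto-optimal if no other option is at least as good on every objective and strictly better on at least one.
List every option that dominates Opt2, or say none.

Opt3: avg latency 94≤153, p99 latency 285≤292, memory 298≤337, throughput 3712≥2979 — dominates Opt2.
Opt10: avg latency 148≤153, p99 latency 248≤292, memory 166≤337, throughput 3955≥2979 — dominates Opt2.
Others (Opt1, Opt4, Opt5, Opt6, Opt7, Opt8, Opt9) are each worse than Opt2 on at least one objective.

Opt3, Opt10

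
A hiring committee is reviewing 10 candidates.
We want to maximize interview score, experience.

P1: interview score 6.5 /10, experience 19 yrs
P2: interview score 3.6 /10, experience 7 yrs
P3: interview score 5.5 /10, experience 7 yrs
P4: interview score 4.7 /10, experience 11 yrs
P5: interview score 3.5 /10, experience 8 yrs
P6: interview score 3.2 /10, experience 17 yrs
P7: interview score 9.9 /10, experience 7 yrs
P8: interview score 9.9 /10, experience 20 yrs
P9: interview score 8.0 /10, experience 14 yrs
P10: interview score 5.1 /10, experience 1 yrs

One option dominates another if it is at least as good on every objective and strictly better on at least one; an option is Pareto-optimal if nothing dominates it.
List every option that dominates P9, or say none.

P8: interview score 9.9≥8.0, experience 20≥14 — dominates P9.
Others (P1, P2, P3, P4, P5, P6, P7, P10) are each worse than P9 on at least one objective.

P8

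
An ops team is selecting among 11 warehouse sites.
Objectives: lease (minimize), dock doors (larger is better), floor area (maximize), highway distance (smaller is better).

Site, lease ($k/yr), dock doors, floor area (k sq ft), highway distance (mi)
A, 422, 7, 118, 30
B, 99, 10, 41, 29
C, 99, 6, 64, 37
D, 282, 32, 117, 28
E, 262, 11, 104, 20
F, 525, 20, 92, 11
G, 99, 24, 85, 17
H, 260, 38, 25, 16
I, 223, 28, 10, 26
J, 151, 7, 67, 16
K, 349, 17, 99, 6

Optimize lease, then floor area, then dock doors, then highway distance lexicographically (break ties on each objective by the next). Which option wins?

G

First minimize lease: best is 99, kept {B, C, G}.
Then maximize floor area: best is 85, kept {G}.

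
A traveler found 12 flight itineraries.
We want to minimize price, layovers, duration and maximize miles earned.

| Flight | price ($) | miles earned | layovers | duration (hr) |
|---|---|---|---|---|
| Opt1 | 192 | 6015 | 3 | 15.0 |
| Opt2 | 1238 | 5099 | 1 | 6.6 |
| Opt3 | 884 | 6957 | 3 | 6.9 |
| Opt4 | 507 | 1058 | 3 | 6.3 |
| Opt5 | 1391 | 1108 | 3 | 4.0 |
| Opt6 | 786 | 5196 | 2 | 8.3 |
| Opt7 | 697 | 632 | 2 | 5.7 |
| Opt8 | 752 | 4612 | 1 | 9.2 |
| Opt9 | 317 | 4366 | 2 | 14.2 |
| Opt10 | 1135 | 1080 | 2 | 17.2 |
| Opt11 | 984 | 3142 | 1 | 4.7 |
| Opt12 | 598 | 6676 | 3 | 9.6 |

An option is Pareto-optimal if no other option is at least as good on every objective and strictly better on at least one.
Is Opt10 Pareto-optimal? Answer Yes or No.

Opt6 vs Opt10: price 786≤1135, miles earned 5196≥1080, layovers 2≤2, duration 8.3≤17.2 — Opt6 is at least as good on every objective and strictly better on at least one, so Opt6 dominates Opt10.

No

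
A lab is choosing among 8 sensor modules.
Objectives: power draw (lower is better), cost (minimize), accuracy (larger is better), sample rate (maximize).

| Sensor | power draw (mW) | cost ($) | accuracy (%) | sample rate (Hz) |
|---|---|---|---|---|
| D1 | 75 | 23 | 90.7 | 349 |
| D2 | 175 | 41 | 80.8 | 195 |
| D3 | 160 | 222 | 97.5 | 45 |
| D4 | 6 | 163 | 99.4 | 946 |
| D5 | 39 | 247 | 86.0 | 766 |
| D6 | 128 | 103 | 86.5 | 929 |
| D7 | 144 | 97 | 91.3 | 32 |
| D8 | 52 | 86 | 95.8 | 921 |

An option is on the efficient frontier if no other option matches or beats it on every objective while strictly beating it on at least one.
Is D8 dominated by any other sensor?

No

D1: worse on power draw (75 vs 52).
D2: worse on power draw (175 vs 52).
D3: worse on power draw (160 vs 52).
D4: worse on cost (163 vs 86).
D5: worse on cost (247 vs 86).
D6: worse on power draw (128 vs 52).
D7: worse on power draw (144 vs 52).
No option is at least as good as D8 on every objective and strictly better on one.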